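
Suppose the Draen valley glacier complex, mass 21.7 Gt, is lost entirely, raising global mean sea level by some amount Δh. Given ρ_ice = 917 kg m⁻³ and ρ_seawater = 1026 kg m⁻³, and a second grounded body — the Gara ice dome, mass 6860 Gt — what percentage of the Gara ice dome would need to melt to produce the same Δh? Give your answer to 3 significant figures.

≈ 0.316 %

Equal sea-level rise means equal mass of meltwater, i.e. equal mass of ice lost.
Ice mass of Draen: 2.170×10^13 kg; ice mass of Gara: 6.860×10^15 kg.
Fraction required = 2.170×10^13 / 6.860×10^15 = 3.16×10^-3 → 0.316 %.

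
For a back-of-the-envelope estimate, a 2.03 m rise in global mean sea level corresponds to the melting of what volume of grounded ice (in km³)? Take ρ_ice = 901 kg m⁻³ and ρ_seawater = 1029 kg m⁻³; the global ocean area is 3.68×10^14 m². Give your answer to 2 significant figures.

≈ 8.5×10^5 km³

Required water volume = Δh × A = 2.03 m × 3.68×10^14 m² = 7.470×10^14 m³ = 7.470×10^5 km³.
Ice volume = water volume × ρ_w/ρ_ice = 7.470×10^5 × 1029/901 = 8.5×10^5 km³.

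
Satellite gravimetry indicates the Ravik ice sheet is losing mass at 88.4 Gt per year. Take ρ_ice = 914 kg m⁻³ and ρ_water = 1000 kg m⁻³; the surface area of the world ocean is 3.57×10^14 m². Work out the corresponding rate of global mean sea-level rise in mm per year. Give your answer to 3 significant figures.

≈ 0.248 mm/yr

ρ_w = 1000 kg m⁻³. Annual water volume added = 88.4 Gt / ρ_w = 8.840×10^13 kg / 1000 kg m⁻³ = 8.840×10^10 m³.
Δh per year = 8.840×10^10 / 3.57×10^14 = 2.48×10^-4 m = 0.248 mm.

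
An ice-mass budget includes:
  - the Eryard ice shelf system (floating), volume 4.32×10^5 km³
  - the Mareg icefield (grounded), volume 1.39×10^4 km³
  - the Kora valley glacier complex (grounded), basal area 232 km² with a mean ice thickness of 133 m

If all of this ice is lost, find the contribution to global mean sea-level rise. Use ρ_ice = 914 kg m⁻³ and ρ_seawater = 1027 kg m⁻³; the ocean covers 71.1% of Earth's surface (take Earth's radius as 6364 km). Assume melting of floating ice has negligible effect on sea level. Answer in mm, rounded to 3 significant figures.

The Eryard ice shelf system is floating and already displaces its own weight of water, so its melt adds essentially nothing to sea level.
Mareg: 1.39×10^4 km³ × (914/1027) = 1.237×10^4 km³ of water.
Kora: ice volume = 232 km² × 133 m = 30.86 km³; 30.86 × (914/1027) = 27.46 km³ of water.
Total added water ≈ 1.240×10^13 m³ over 3.62×10^14 m² → Δh = 0.0343 m = 34.3 mm.

≈ 34.3 mm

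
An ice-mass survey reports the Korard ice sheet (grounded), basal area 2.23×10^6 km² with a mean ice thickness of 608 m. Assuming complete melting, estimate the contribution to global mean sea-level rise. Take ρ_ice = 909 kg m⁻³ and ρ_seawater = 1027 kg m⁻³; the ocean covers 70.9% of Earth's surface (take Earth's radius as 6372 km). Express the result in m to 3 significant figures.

≈ 3.32 m

Korard: ice volume = 2.23×10^6 km² × 608 m = 1.356×10^6 km³; 1.356×10^6 × (909/1027) = 1.200×10^6 km³ of water.
Spread over 3.62×10^14 m² of ocean, Δh = 1.200×10^15 / 3.62×10^14 = 3.32 m.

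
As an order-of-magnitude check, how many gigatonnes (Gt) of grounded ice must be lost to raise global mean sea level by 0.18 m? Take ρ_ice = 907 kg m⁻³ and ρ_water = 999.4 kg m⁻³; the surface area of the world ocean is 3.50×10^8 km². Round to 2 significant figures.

Required water volume = Δh × A = 0.18 m × 3.50×10^14 m² = 6.300×10^13 m³.
ρ_w = 999.4 kg m⁻³, so the mass of water = 6.300×10^13 m³ × 999.4 kg m⁻³ = 6.296×10^16 kg = 6.3×10^4 Gt (and the same mass of ice, by conservation).

≈ 6.3×10^4 Gt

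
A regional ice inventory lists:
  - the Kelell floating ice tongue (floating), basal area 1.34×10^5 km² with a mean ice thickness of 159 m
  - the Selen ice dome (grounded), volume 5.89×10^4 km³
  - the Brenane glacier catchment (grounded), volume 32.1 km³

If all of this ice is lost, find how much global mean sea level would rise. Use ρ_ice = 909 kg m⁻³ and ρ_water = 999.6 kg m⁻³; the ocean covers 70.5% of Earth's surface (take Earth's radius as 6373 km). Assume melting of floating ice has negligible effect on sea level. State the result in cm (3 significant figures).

≈ 14.9 cm

The Kelell floating ice tongue is floating and already displaces its own weight of water, so its melt adds essentially nothing to sea level.
Selen: 5.89×10^4 km³ × (909/999.6) = 5.356×10^4 km³ of water.
Brenane: 32.1 km³ × (909/999.6) = 29.19 km³ of water.
Total added water ≈ 5.359×10^13 m³ over 3.60×10^14 m² → Δh = 0.149 m = 14.9 cm.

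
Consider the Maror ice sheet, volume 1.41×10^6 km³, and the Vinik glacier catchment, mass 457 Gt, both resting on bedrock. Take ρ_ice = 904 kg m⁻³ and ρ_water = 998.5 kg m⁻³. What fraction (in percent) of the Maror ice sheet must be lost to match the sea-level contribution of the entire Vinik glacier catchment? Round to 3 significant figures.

≈ 0.0359 %

Equal sea-level rise means equal mass of meltwater, i.e. equal mass of ice lost.
Ice mass of Vinik: 4.570×10^14 kg; ice mass of Maror: 1.275×10^18 kg.
Fraction required = 4.570×10^14 / 1.275×10^18 = 3.59×10^-4 → 0.0359 %.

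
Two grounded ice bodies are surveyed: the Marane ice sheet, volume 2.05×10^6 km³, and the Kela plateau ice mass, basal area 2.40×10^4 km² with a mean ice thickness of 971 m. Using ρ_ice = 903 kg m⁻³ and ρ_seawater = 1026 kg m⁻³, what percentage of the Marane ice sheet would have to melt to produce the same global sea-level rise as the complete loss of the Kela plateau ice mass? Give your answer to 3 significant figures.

≈ 1.14 %

Equal sea-level rise means equal mass of meltwater, i.e. equal mass of ice lost.
Ice mass of Kela: 2.104×10^16 kg; ice mass of Marane: 1.851×10^18 kg.
Fraction required = 2.104×10^16 / 1.851×10^18 = 0.0114 → 1.14 %.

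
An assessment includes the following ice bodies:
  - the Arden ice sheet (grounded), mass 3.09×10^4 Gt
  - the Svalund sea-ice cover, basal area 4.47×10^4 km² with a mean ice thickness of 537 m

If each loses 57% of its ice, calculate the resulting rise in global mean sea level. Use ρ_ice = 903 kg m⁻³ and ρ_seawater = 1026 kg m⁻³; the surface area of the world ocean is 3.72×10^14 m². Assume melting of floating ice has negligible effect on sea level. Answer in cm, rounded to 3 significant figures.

≈ 4.61 cm

Arden: 0.57 × 3.09×10^4 Gt = 1.761×10^16 kg; dividing by ρ_w = 1026 kg m⁻³ gives 1.717×10^13 m³ of water.
The Svalund sea-ice cover is floating and already displaces its own weight of water, so its melt adds essentially nothing to sea level.
Total added water ≈ 1.717×10^13 m³ over 3.72×10^14 m² → Δh = 0.0461 m = 4.61 cm.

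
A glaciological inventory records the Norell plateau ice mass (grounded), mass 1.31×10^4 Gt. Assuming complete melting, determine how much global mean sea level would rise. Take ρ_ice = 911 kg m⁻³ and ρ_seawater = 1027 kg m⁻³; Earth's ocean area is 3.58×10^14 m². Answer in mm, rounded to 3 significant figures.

≈ 35.6 mm

Norell: 1.31×10^4 Gt = 1.310×10^16 kg; dividing by ρ_w = 1027 kg m⁻³ gives 1.276×10^13 m³ of water.
Spread over 3.58×10^14 m² of ocean, Δh = 1.276×10^13 / 3.58×10^14 = 0.0356 m = 35.6 mm.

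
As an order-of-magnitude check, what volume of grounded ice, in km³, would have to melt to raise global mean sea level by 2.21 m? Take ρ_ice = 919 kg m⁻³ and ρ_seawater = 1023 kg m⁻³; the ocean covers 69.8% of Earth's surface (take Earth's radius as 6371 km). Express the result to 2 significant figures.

Required water volume = Δh × A = 2.21 m × 3.56×10^14 m² = 7.868×10^14 m³ = 7.868×10^5 km³.
Ice volume = water volume × ρ_w/ρ_ice = 7.868×10^5 × 1023/919 = 8.8×10^5 km³.

≈ 8.8×10^5 km³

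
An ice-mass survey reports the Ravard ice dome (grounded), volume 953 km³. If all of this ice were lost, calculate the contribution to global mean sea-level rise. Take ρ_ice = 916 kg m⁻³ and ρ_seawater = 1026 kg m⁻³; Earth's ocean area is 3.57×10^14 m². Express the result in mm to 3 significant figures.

≈ 2.38 mm

Ravard: 953 km³ × (916/1026) = 850.8 km³ of water.
Spread over 3.57×10^14 m² of ocean, Δh = 8.508×10^11 / 3.57×10^14 = 2.38×10^-3 m = 2.38 mm.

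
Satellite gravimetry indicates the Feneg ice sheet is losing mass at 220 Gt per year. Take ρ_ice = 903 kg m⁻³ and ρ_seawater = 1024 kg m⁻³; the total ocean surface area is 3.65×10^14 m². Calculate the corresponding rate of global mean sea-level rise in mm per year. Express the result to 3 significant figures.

ρ_w = 1024 kg m⁻³. Annual water volume added = 220 Gt / ρ_w = 2.200×10^14 kg / 1024 kg m⁻³ = 2.148×10^11 m³.
Δh per year = 2.148×10^11 / 3.65×10^14 = 5.89×10^-4 m = 0.589 mm.

≈ 0.589 mm/yr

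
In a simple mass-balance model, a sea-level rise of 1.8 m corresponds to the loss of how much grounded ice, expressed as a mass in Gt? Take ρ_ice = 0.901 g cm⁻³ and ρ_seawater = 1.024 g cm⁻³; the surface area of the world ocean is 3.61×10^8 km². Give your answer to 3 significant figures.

Required water volume = Δh × A = 1.8 m × 3.61×10^14 m² = 6.498×10^14 m³.
ρ_w = 1.024 g cm⁻³ = 1024 kg m⁻³, so the mass of water = 6.498×10^14 m³ × 1024 kg m⁻³ = 6.654×10^17 kg = 6.65×10^5 Gt (and the same mass of ice, by conservation).

≈ 6.65×10^5 Gt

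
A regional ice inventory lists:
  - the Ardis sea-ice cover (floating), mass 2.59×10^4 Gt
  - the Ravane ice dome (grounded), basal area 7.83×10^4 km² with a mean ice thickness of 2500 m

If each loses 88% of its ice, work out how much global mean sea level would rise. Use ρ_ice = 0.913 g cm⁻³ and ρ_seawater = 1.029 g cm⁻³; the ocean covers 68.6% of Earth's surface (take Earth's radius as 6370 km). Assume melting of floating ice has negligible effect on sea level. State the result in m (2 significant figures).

≈ 0.44 m

The Ardis sea-ice cover is floating and already displaces its own weight of water, so its melt adds essentially nothing to sea level.
Ravane: ice volume = 7.83×10^4 km² × 2500 m = 1.958×10^5 km³; 0.88 × 1.958×10^5 × (913/1029) = 1.528×10^5 km³ of water.
Total added water ≈ 1.528×10^14 m³ over 3.50×10^14 m² → Δh = 0.437 m.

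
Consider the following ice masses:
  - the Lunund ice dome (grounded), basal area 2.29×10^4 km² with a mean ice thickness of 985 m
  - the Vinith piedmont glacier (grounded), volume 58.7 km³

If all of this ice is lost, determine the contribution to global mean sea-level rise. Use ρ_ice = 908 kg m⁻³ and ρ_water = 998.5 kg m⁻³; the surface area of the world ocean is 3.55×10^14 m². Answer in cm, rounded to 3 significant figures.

≈ 5.79 cm

Lunund: ice volume = 2.29×10^4 km² × 985 m = 2.256×10^4 km³; 2.256×10^4 × (908/998.5) = 2.051×10^4 km³ of water.
Vinith: 58.7 km³ × (908/998.5) = 53.38 km³ of water.
Total added water ≈ 2.057×10^13 m³ over 3.55×10^14 m² → Δh = 0.0579 m = 5.79 cm.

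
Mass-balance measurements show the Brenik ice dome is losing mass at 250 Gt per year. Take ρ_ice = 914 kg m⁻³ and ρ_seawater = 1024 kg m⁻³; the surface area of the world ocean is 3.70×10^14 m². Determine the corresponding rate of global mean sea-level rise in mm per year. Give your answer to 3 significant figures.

≈ 0.660 mm/yr

ρ_w = 1024 kg m⁻³. Annual water volume added = 250 Gt / ρ_w = 2.500×10^14 kg / 1024 kg m⁻³ = 2.441×10^11 m³.
Δh per year = 2.441×10^11 / 3.70×10^14 = 6.60×10^-4 m = 0.660 mm.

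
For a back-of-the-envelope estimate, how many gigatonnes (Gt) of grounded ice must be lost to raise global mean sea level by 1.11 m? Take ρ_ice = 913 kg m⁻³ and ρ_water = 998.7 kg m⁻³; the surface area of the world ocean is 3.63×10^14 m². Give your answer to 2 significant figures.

≈ 4.0×10^5 Gt

Required water volume = Δh × A = 1.11 m × 3.63×10^14 m² = 4.029×10^14 m³.
ρ_w = 998.7 kg m⁻³, so the mass of water = 4.029×10^14 m³ × 998.7 kg m⁻³ = 4.024×10^17 kg = 4.0×10^5 Gt (and the same mass of ice, by conservation).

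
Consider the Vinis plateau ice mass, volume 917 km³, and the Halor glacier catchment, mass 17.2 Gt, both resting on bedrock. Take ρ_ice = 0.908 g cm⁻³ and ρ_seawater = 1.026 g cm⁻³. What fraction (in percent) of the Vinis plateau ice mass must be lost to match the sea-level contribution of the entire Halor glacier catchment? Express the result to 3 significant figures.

≈ 2.07 %

Equal sea-level rise means equal mass of meltwater, i.e. equal mass of ice lost.
Ice mass of Halor: 1.720×10^13 kg; ice mass of Vinis: 8.326×10^14 kg.
Fraction required = 1.720×10^13 / 8.326×10^14 = 0.0207 → 2.07 %.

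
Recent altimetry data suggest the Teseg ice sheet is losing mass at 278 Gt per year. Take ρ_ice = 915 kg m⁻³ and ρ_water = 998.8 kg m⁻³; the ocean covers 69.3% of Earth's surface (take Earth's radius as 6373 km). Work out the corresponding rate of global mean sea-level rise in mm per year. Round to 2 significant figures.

≈ 0.79 mm/yr

ρ_w = 998.8 kg m⁻³. Annual water volume added = 278 Gt / ρ_w = 2.780×10^14 kg / 998.8 kg m⁻³ = 2.783×10^11 m³.
Δh per year = 2.783×10^11 / 3.54×10^14 = 7.87×10^-4 m = 0.79 mm.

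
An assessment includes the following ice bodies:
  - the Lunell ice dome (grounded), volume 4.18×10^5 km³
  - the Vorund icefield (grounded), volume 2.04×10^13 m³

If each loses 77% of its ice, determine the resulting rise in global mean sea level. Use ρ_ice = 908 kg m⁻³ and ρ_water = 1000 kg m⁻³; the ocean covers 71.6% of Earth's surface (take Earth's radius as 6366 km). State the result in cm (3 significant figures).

≈ 84.1 cm

Lunell: 0.77 × 4.18×10^5 km³ × (908/1000) = 2.922×10^5 km³ of water.
Vorund: 0.77 × 2.04×10^13 m³ × (908/1000) = 1.426×10^13 m³ of water.
Total added water ≈ 3.065×10^14 m³ over 3.65×10^14 m² → Δh = 0.841 m = 84.1 cm.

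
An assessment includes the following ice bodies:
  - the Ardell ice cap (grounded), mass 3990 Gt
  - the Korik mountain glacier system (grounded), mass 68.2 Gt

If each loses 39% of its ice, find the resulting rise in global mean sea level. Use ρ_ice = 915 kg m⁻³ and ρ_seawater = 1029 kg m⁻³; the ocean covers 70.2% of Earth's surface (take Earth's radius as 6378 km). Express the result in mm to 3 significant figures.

≈ 4.29 mm

Ardell: 0.39 × 3990 Gt = 1.556×10^15 kg; dividing by ρ_w = 1029 kg m⁻³ gives 1.512×10^12 m³ of water.
Korik: 0.39 × 68.2 Gt = 2.660×10^13 kg; dividing by ρ_w = 1029 kg m⁻³ gives 2.585×10^10 m³ of water.
Total added water ≈ 1.538×10^12 m³ over 3.59×10^14 m² → Δh = 4.29×10^-3 m = 4.29 mm.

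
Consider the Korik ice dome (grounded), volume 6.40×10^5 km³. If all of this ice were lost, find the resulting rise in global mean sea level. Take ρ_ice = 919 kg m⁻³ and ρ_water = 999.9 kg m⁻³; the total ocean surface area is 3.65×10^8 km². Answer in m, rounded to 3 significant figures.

≈ 1.61 m

Korik: 6.40×10^5 km³ × (919/999.9) = 5.882×10^5 km³ of water.
Spread over 3.65×10^14 m² of ocean, Δh = 5.882×10^14 / 3.65×10^14 = 1.61 m.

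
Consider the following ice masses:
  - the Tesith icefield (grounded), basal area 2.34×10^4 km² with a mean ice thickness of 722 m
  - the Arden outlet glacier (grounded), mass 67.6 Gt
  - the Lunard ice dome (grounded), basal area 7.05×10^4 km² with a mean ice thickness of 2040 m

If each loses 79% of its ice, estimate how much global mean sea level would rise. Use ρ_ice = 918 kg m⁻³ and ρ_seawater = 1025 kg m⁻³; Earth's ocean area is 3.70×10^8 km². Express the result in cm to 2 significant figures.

Tesith: ice volume = 2.34×10^4 km² × 722 m = 1.689×10^4 km³; 0.79 × 1.689×10^4 × (918/1025) = 1.195×10^4 km³ of water.
Arden: 0.79 × 67.6 Gt = 5.340×10^13 kg; dividing by ρ_w = 1025 kg m⁻³ gives 5.210×10^10 m³ of water.
Lunard: ice volume = 7.05×10^4 km² × 2040 m = 1.438×10^5 km³; 0.79 × 1.438×10^5 × (918/1025) = 1.018×10^5 km³ of water.
Total added water ≈ 1.138×10^14 m³ over 3.70×10^14 m² → Δh = 0.307 m = 31 cm.

≈ 31 cm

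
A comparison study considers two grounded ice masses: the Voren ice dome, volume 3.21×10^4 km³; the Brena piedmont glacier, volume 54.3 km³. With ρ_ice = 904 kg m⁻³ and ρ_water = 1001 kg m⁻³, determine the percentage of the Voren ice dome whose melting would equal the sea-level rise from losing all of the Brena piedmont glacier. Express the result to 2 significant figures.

≈ 0.17 %

Equal sea-level rise means equal mass of meltwater, i.e. equal mass of ice lost.
Ice mass of Brena: 4.909×10^13 kg; ice mass of Voren: 2.902×10^16 kg.
Fraction required = 4.909×10^13 / 2.902×10^16 = 1.69×10^-3 → 0.17 %.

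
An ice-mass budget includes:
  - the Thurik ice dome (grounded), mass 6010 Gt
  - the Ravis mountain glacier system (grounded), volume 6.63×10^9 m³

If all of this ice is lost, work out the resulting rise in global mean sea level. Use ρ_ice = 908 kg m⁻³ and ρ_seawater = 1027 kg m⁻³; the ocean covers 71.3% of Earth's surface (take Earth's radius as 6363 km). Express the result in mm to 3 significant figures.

≈ 16.1 mm

Thurik: 6010 Gt = 6.010×10^15 kg; dividing by ρ_w = 1027 kg m⁻³ gives 5.852×10^12 m³ of water.
Ravis: 6.63×10^9 m³ × (908/1027) = 5.862×10^9 m³ of water.
Total added water ≈ 5.858×10^12 m³ over 3.63×10^14 m² → Δh = 0.0161 m = 16.1 mm.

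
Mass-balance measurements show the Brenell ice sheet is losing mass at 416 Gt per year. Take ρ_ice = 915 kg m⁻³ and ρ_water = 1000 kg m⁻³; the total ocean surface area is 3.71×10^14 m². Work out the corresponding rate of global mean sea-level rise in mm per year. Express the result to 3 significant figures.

≈ 1.12 mm/yr

ρ_w = 1000 kg m⁻³. Annual water volume added = 416 Gt / ρ_w = 4.160×10^14 kg / 1000 kg m⁻³ = 4.160×10^11 m³.
Δh per year = 4.160×10^11 / 3.71×10^14 = 1.12×10^-3 m = 1.12 mm.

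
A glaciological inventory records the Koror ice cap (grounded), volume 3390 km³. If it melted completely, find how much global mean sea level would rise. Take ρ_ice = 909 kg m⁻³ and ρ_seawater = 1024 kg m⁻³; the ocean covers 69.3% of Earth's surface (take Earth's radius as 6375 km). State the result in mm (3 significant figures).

≈ 8.50 mm

Koror: 3390 km³ × (909/1024) = 3009 km³ of water.
Spread over 3.54×10^14 m² of ocean, Δh = 3.009×10^12 / 3.54×10^14 = 8.50×10^-3 m = 8.50 mm.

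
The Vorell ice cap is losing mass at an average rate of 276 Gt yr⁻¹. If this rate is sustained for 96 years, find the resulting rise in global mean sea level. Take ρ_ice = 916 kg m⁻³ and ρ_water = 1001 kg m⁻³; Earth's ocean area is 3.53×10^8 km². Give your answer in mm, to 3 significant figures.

≈ 75.0 mm

Total mass lost = 276 Gt/yr × 96 yr = 2.650×10^4 Gt = 2.650×10^16 kg.
ρ_w = 1001 kg m⁻³, so water volume = 2.650×10^16 / 1001 = 2.647×10^13 m³.
Δh = 2.647×10^13 / 3.53×10^14 = 0.0750 m = 75.0 mm.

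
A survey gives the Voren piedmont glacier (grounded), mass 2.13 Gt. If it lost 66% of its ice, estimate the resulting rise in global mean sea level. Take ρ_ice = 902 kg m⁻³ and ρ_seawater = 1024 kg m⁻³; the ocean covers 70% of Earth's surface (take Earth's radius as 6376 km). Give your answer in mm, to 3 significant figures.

Voren: 0.66 × 2.13 Gt = 1.406×10^12 kg; dividing by ρ_w = 1024 kg m⁻³ gives 1.373×10^9 m³ of water.
Spread over 3.58×10^14 m² of ocean, Δh = 1.373×10^9 / 3.58×10^14 = 3.84×10^-6 m = 3.84×10^-3 mm.

≈ 3.84×10^-3 mm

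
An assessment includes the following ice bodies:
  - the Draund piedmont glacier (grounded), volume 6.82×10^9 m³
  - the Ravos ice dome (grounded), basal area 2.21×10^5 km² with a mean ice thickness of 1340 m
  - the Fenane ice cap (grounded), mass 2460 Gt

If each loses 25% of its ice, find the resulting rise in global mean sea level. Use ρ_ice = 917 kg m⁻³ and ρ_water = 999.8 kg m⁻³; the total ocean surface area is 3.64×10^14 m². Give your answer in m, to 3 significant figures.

≈ 0.188 m

Draund: 0.25 × 6.82×10^9 m³ × (917/999.8) = 1.564×10^9 m³ of water.
Ravos: ice volume = 2.21×10^5 km² × 1340 m = 2.961×10^5 km³; 0.25 × 2.961×10^5 × (917/999.8) = 6.790×10^4 km³ of water.
Fenane: 0.25 × 2460 Gt = 6.150×10^14 kg; dividing by ρ_w = 999.8 kg m⁻³ gives 6.151×10^11 m³ of water.
Total added water ≈ 6.852×10^13 m³ over 3.64×10^14 m² → Δh = 0.188 m.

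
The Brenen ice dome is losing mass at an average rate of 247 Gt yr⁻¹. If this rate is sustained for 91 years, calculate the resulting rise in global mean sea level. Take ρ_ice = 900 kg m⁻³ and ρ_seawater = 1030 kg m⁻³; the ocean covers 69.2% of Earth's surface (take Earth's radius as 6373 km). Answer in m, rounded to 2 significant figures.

Total mass lost = 247 Gt/yr × 91 yr = 2.248×10^4 Gt = 2.248×10^16 kg.
ρ_w = 1030 kg m⁻³, so water volume = 2.248×10^16 / 1030 = 2.182×10^13 m³.
Δh = 2.182×10^13 / 3.53×10^14 = 0.0618 m.

≈ 0.062 m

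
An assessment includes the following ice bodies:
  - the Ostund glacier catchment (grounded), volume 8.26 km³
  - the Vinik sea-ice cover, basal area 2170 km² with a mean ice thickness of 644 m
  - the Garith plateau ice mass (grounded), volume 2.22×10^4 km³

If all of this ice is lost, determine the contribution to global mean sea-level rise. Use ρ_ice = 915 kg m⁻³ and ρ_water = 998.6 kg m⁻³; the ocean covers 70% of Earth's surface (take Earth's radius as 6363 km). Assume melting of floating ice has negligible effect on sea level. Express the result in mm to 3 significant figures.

Ostund: 8.26 km³ × (915/998.6) = 7.568 km³ of water.
The Vinik sea-ice cover is floating and already displaces its own weight of water, so its melt adds essentially nothing to sea level.
Garith: 2.22×10^4 km³ × (915/998.6) = 2.034×10^4 km³ of water.
Total added water ≈ 2.035×10^13 m³ over 3.56×10^14 m² → Δh = 0.0571 m = 57.1 mm.

≈ 57.1 mm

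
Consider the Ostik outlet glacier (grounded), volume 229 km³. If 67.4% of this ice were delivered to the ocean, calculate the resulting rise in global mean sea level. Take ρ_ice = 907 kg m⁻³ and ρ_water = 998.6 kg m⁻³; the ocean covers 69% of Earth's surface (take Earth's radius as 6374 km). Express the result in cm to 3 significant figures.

≈ 0.0398 cm

Ostik: 0.674 × 229 km³ × (907/998.6) = 140.2 km³ of water.
Spread over 3.52×10^14 m² of ocean, Δh = 1.402×10^11 / 3.52×10^14 = 3.98×10^-4 m = 0.0398 cm.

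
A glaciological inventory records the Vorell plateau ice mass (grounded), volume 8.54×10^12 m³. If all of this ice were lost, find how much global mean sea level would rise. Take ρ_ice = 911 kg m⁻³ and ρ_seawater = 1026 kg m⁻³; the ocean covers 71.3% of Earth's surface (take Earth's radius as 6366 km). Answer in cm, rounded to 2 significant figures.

Vorell: 8.54×10^12 m³ × (911/1026) = 7.583×10^12 m³ of water.
Spread over 3.63×10^14 m² of ocean, Δh = 7.583×10^12 / 3.63×10^14 = 0.0209 m = 2.1 cm.

≈ 2.1 cm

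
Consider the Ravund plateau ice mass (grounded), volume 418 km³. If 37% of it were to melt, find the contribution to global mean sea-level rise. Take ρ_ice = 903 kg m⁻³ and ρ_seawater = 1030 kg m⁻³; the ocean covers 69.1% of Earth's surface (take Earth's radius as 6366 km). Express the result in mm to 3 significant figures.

Ravund: 0.37 × 418 km³ × (903/1030) = 135.6 km³ of water.
Spread over 3.52×10^14 m² of ocean, Δh = 1.356×10^11 / 3.52×10^14 = 3.85×10^-4 m = 0.385 mm.

≈ 0.385 mm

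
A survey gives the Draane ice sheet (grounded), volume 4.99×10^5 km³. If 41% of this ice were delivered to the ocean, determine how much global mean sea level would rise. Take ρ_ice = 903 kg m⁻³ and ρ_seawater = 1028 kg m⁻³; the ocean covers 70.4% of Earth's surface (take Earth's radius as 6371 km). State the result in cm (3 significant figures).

Draane: 0.41 × 4.99×10^5 km³ × (903/1028) = 1.797×10^5 km³ of water.
Spread over 3.59×10^14 m² of ocean, Δh = 1.797×10^14 / 3.59×10^14 = 0.500 m = 50.0 cm.

≈ 50.0 cm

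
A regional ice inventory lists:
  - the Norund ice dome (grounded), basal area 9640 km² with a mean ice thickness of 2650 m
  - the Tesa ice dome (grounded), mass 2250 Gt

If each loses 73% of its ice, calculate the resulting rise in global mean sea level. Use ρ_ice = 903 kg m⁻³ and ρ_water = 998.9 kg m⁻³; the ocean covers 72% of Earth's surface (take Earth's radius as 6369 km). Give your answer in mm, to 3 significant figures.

Norund: ice volume = 9640 km² × 2650 m = 2.555×10^4 km³; 0.73 × 2.555×10^4 × (903/998.9) = 1.686×10^4 km³ of water.
Tesa: 0.73 × 2250 Gt = 1.642×10^15 kg; dividing by ρ_w = 998.9 kg m⁻³ gives 1.644×10^12 m³ of water.
Total added water ≈ 1.850×10^13 m³ over 3.67×10^14 m² → Δh = 0.0504 m = 50.4 mm.

≈ 50.4 mm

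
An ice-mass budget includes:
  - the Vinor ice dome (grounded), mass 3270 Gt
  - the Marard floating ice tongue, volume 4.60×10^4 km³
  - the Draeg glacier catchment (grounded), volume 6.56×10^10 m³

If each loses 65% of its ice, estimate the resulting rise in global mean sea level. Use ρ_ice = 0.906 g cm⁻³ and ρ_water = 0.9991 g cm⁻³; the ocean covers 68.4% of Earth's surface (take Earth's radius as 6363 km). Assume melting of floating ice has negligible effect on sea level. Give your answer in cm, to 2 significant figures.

≈ 0.62 cm

Vinor: 0.65 × 3270 Gt = 2.126×10^15 kg; dividing by ρ_w = 0.9991 g cm⁻³ = 999.1 kg m⁻³ gives 2.127×10^12 m³ of water.
The Marard floating ice tongue is floating and already displaces its own weight of water, so its melt adds essentially nothing to sea level.
Draeg: 0.65 × 6.56×10^10 m³ × (906/999.1) = 3.867×10^10 m³ of water.
Total added water ≈ 2.166×10^12 m³ over 3.48×10^14 m² → Δh = 6.22×10^-3 m = 0.62 cm.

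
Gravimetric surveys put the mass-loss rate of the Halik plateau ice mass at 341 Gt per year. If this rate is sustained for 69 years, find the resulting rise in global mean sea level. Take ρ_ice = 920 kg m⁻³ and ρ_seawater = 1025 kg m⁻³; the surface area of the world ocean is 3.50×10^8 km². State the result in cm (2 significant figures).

≈ 6.6 cm

Total mass lost = 341 Gt/yr × 69 yr = 2.353×10^4 Gt = 2.353×10^16 kg.
ρ_w = 1025 kg m⁻³, so water volume = 2.353×10^16 / 1025 = 2.296×10^13 m³.
Δh = 2.296×10^13 / 3.50×10^14 = 0.0656 m = 6.6 cm.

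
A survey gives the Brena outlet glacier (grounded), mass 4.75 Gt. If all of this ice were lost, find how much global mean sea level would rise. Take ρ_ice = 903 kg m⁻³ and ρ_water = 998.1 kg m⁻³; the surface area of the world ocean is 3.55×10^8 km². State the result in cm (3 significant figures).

≈ 1.34×10^-3 cm

Brena: 4.75 Gt = 4.750×10^12 kg; dividing by ρ_w = 998.1 kg m⁻³ gives 4.759×10^9 m³ of water.
Spread over 3.55×10^14 m² of ocean, Δh = 4.759×10^9 / 3.55×10^14 = 1.34×10^-5 m = 1.34×10^-3 cm.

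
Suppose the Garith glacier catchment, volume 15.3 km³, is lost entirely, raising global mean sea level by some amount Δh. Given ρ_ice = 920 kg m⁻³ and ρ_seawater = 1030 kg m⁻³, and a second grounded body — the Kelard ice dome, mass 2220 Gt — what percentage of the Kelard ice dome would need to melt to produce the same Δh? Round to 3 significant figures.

Equal sea-level rise means equal mass of meltwater, i.e. equal mass of ice lost.
Ice mass of Garith: 1.408×10^13 kg; ice mass of Kelard: 2.220×10^15 kg.
Fraction required = 1.408×10^13 / 2.220×10^15 = 6.34×10^-3 → 0.634 %.

≈ 0.634 %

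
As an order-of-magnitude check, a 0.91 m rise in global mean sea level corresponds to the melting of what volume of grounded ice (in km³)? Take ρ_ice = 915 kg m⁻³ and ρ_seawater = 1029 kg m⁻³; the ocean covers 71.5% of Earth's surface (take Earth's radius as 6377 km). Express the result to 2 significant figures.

Required water volume = Δh × A = 0.91 m × 3.65×10^14 m² = 3.325×10^14 m³ = 3.325×10^5 km³.
Ice volume = water volume × ρ_w/ρ_ice = 3.325×10^5 × 1029/915 = 3.7×10^5 km³.

≈ 3.7×10^5 km³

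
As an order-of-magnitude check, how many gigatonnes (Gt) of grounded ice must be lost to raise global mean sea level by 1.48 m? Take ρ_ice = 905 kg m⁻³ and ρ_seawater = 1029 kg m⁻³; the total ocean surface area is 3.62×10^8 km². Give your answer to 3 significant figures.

≈ 5.51×10^5 Gt

Required water volume = Δh × A = 1.48 m × 3.62×10^14 m² = 5.358×10^14 m³.
ρ_w = 1029 kg m⁻³, so the mass of water = 5.358×10^14 m³ × 1029 kg m⁻³ = 5.513×10^17 kg = 5.51×10^5 Gt (and the same mass of ice, by conservation).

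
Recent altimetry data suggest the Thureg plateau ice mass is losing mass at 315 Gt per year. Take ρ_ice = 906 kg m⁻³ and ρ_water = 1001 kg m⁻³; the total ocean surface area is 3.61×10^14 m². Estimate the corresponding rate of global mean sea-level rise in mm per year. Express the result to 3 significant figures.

ρ_w = 1001 kg m⁻³. Annual water volume added = 315 Gt / ρ_w = 3.150×10^14 kg / 1001 kg m⁻³ = 3.147×10^11 m³.
Δh per year = 3.147×10^11 / 3.61×10^14 = 8.72×10^-4 m = 0.872 mm.

≈ 0.872 mm/yr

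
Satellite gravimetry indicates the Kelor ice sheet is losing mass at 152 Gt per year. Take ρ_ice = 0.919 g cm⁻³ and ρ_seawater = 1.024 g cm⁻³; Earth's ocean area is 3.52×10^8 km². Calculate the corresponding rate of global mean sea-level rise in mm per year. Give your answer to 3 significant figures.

ρ_w = 1.024 g cm⁻³ = 1024 kg m⁻³. Annual water volume added = 152 Gt / ρ_w = 1.520×10^14 kg / 1024 kg m⁻³ = 1.484×10^11 m³.
Δh per year = 1.484×10^11 / 3.52×10^14 = 4.22×10^-4 m = 0.422 mm.

≈ 0.422 mm/yr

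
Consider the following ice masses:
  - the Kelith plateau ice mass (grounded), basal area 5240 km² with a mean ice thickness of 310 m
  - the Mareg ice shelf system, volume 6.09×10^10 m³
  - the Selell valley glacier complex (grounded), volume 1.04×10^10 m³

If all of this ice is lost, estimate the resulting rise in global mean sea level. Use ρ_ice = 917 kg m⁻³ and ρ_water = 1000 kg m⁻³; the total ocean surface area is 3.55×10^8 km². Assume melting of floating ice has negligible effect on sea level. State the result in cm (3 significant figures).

Kelith: ice volume = 5240 km² × 310 m = 1624 km³; 1624 × (917/1000) = 1490 km³ of water.
The Mareg ice shelf system is floating and already displaces its own weight of water, so its melt adds essentially nothing to sea level.
Selell: 1.04×10^10 m³ × (917/1000) = 9.537×10^9 m³ of water.
Total added water ≈ 1.499×10^12 m³ over 3.55×10^14 m² → Δh = 4.22×10^-3 m = 0.422 cm.

≈ 0.422 cm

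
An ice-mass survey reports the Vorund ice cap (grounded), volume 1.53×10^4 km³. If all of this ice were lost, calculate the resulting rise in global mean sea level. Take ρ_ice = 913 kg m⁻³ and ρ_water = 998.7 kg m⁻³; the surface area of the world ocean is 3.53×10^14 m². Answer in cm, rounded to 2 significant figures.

Vorund: 1.53×10^4 km³ × (913/998.7) = 1.399×10^4 km³ of water.
Spread over 3.53×10^14 m² of ocean, Δh = 1.399×10^13 / 3.53×10^14 = 0.0396 m = 4.0 cm.

≈ 4.0 cm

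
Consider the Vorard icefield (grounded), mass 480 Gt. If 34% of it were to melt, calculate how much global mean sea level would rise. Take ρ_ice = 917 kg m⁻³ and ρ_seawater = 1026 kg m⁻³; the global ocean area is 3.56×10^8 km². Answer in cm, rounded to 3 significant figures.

≈ 0.0447 cm

Vorard: 0.34 × 480 Gt = 1.632×10^14 kg; dividing by ρ_w = 1026 kg m⁻³ gives 1.591×10^11 m³ of water.
Spread over 3.56×10^14 m² of ocean, Δh = 1.591×10^11 / 3.56×10^14 = 4.47×10^-4 m = 0.0447 cm.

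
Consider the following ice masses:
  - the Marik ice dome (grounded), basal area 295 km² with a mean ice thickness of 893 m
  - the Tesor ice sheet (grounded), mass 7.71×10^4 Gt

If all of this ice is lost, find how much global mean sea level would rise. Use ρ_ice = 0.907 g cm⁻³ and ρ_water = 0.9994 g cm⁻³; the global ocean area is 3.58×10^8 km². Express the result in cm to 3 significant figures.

Marik: ice volume = 295 km² × 893 m = 263.4 km³; 263.4 × (907/999.4) = 239.1 km³ of water.
Tesor: 7.71×10^4 Gt = 7.710×10^16 kg; dividing by ρ_w = 0.9994 g cm⁻³ = 999.4 kg m⁻³ gives 7.715×10^13 m³ of water.
Total added water ≈ 7.739×10^13 m³ over 3.58×10^14 m² → Δh = 0.216 m = 21.6 cm.

≈ 21.6 cm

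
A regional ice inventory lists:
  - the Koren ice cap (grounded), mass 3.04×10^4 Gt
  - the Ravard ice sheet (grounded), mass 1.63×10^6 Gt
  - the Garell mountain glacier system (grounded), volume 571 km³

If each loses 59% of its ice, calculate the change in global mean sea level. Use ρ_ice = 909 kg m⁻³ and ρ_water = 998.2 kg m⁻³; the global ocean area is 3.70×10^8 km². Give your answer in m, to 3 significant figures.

Koren: 0.59 × 3.04×10^4 Gt = 1.794×10^16 kg; dividing by ρ_w = 998.2 kg m⁻³ gives 1.797×10^13 m³ of water.
Ravard: 0.59 × 1.63×10^6 Gt = 9.617×10^17 kg; dividing by ρ_w = 998.2 kg m⁻³ gives 9.634×10^14 m³ of water.
Garell: 0.59 × 571 km³ × (909/998.2) = 306.8 km³ of water.
Total added water ≈ 9.817×10^14 m³ over 3.70×10^14 m² → Δh = 2.65 m.

≈ 2.65 m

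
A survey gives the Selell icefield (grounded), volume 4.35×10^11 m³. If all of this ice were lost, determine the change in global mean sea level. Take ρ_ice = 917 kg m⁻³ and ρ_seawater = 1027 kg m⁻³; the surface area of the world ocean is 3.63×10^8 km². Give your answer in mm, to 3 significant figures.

Selell: 4.35×10^11 m³ × (917/1027) = 3.884×10^11 m³ of water.
Spread over 3.63×10^14 m² of ocean, Δh = 3.884×10^11 / 3.63×10^14 = 1.07×10^-3 m = 1.07 mm.

≈ 1.07 mm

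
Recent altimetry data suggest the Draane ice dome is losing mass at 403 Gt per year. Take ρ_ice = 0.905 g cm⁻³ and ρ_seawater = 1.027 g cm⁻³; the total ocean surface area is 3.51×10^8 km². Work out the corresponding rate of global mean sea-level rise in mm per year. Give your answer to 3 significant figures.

ρ_w = 1.027 g cm⁻³ = 1027 kg m⁻³. Annual water volume added = 403 Gt / ρ_w = 4.030×10^14 kg / 1027 kg m⁻³ = 3.924×10^11 m³.
Δh per year = 3.924×10^11 / 3.51×10^14 = 1.12×10^-3 m = 1.12 mm.

≈ 1.12 mm/yr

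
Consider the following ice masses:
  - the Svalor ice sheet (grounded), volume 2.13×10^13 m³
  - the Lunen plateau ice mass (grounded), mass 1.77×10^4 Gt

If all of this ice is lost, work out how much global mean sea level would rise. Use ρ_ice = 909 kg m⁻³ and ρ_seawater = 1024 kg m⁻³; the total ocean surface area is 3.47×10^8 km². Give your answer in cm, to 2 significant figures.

Svalor: 2.13×10^13 m³ × (909/1024) = 1.891×10^13 m³ of water.
Lunen: 1.77×10^4 Gt = 1.770×10^16 kg; dividing by ρ_w = 1024 kg m⁻³ gives 1.729×10^13 m³ of water.
Total added water ≈ 3.619×10^13 m³ over 3.47×10^14 m² → Δh = 0.104 m = 10 cm.

≈ 10 cm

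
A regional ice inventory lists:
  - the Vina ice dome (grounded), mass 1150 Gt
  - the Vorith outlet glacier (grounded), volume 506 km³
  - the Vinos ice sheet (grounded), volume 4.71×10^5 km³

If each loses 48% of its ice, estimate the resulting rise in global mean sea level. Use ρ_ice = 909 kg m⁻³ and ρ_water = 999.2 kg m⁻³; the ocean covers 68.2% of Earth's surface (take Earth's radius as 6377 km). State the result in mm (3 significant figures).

≈ 592 mm

Vina: 0.48 × 1150 Gt = 5.520×10^14 kg; dividing by ρ_w = 999.2 kg m⁻³ gives 5.524×10^11 m³ of water.
Vorith: 0.48 × 506 km³ × (909/999.2) = 221.0 km³ of water.
Vinos: 0.48 × 4.71×10^5 km³ × (909/999.2) = 2.057×10^5 km³ of water.
Total added water ≈ 2.064×10^14 m³ over 3.49×10^14 m² → Δh = 0.592 m = 592 mm.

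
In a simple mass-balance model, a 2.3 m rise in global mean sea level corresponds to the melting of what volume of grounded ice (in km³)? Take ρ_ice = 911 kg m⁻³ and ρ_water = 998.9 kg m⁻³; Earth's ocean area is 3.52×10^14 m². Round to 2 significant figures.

Required water volume = Δh × A = 2.3 m × 3.52×10^14 m² = 8.096×10^14 m³ = 8.096×10^5 km³.
Ice volume = water volume × ρ_w/ρ_ice = 8.096×10^5 × 998.9/911 = 8.9×10^5 km³.

≈ 8.9×10^5 km³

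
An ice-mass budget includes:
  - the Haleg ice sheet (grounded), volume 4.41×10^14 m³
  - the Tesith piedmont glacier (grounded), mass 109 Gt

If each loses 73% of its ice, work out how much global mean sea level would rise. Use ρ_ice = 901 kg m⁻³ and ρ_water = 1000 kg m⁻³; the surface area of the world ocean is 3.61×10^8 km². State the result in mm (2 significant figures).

Haleg: 0.73 × 4.41×10^14 m³ × (901/1000) = 2.901×10^14 m³ of water.
Tesith: 0.73 × 109 Gt = 7.957×10^13 kg; dividing by ρ_w = 1000 kg m⁻³ gives 7.957×10^10 m³ of water.
Total added water ≈ 2.901×10^14 m³ over 3.61×10^14 m² → Δh = 0.804 m = 800 mm.

≈ 800 mm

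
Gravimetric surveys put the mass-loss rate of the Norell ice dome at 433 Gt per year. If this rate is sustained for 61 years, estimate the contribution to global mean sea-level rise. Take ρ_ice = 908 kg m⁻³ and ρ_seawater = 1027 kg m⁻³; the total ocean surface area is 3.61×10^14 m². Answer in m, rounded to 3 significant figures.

Total mass lost = 433 Gt/yr × 61 yr = 2.641×10^4 Gt = 2.641×10^16 kg.
ρ_w = 1027 kg m⁻³, so water volume = 2.641×10^16 / 1027 = 2.572×10^13 m³.
Δh = 2.572×10^13 / 3.61×10^14 = 0.0712 m.

≈ 0.0712 m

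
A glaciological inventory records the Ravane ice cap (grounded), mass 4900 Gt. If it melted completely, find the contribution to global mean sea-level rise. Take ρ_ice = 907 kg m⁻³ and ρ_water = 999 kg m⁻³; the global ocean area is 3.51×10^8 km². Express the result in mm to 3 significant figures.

≈ 14.0 mm

Ravane: 4900 Gt = 4.900×10^15 kg; dividing by ρ_w = 999 kg m⁻³ gives 4.905×10^12 m³ of water.
Spread over 3.51×10^14 m² of ocean, Δh = 4.905×10^12 / 3.51×10^14 = 0.0140 m = 14.0 mm.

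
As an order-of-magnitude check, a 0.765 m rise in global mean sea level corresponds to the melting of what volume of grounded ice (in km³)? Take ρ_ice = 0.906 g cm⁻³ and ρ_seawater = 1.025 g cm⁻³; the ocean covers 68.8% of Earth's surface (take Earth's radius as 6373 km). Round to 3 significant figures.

Required water volume = Δh × A = 0.765 m × 3.51×10^14 m² = 2.686×10^14 m³ = 2.686×10^5 km³.
Ice volume = water volume × ρ_w/ρ_ice = 2.686×10^5 × 1025/906 = 3.04×10^5 km³.

≈ 3.04×10^5 km³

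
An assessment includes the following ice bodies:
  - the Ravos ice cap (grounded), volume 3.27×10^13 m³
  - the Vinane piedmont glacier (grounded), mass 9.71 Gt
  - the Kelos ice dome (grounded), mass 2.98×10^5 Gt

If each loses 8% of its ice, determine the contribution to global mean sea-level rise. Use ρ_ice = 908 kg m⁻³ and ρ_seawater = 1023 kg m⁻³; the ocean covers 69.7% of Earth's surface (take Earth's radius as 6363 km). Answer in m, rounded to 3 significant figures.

Ravos: 0.08 × 3.27×10^13 m³ × (908/1023) = 2.322×10^12 m³ of water.
Vinane: 0.08 × 9.71 Gt = 7.768×10^11 kg; dividing by ρ_w = 1023 kg m⁻³ gives 7.593×10^8 m³ of water.
Kelos: 0.08 × 2.98×10^5 Gt = 2.384×10^16 kg; dividing by ρ_w = 1023 kg m⁻³ gives 2.330×10^13 m³ of water.
Total added water ≈ 2.563×10^13 m³ over 3.55×10^14 m² → Δh = 0.0723 m.

≈ 0.0723 m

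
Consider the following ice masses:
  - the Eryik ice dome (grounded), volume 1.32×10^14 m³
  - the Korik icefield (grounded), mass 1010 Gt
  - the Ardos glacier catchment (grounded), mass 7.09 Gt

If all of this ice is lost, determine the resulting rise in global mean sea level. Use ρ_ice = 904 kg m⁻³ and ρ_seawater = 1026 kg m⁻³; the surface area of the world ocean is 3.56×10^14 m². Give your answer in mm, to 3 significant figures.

Eryik: 1.32×10^14 m³ × (904/1026) = 1.163×10^14 m³ of water.
Korik: 1010 Gt = 1.010×10^15 kg; dividing by ρ_w = 1026 kg m⁻³ gives 9.844×10^11 m³ of water.
Ardos: 7.09 Gt = 7.090×10^12 kg; dividing by ρ_w = 1026 kg m⁻³ gives 6.910×10^9 m³ of water.
Total added water ≈ 1.173×10^14 m³ over 3.56×10^14 m² → Δh = 0.329 m = 329 mm.

≈ 329 mm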